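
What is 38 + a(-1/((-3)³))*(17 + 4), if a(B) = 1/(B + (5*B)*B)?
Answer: 16525/32 ≈ 516.41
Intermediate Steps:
a(B) = 1/(B + 5*B²)
38 + a(-1/((-3)³))*(17 + 4) = 38 + (1/(((-1/((-3)³)))*(1 + 5*(-1/((-3)³)))))*(17 + 4) = 38 + (1/(((-1/(-27)))*(1 + 5*(-1/(-27)))))*21 = 38 + (1/(((-1*(-1/27)))*(1 + 5*(-1*(-1/27)))))*21 = 38 + (1/((1/27)*(1 + 5*(1/27))))*21 = 38 + (27/(1 + 5/27))*21 = 38 + (27/(32/27))*21 = 38 + (27*(27/32))*21 = 38 + (729/32)*21 = 38 + 15309/32 = 16525/32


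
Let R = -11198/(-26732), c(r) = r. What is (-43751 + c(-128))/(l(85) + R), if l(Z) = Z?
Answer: -586486714/1141709 ≈ -513.69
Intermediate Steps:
R = 5599/13366 (R = -11198*(-1/26732) = 5599/13366 ≈ 0.41890)
(-43751 + c(-128))/(l(85) + R) = (-43751 - 128)/(85 + 5599/13366) = -43879/1141709/13366 = -43879*13366/1141709 = -586486714/1141709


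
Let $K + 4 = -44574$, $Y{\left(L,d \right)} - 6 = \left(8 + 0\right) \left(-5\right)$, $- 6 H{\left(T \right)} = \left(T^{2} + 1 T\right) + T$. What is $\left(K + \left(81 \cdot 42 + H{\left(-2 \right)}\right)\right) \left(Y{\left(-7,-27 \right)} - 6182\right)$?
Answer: $255950016$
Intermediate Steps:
$H{\left(T \right)} = - \frac{T}{3} - \frac{T^{2}}{6}$ ($H{\left(T \right)} = - \frac{\left(T^{2} + 1 T\right) + T}{6} = - \frac{\left(T^{2} + T\right) + T}{6} = - \frac{\left(T + T^{2}\right) + T}{6} = - \frac{T^{2} + 2 T}{6} = - \frac{T}{3} - \frac{T^{2}}{6}$)
$Y{\left(L,d \right)} = -34$ ($Y{\left(L,d \right)} = 6 + \left(8 + 0\right) \left(-5\right) = 6 + 8 \left(-5\right) = 6 - 40 = -34$)
$K = -44578$ ($K = -4 - 44574 = -44578$)
$\left(K + \left(81 \cdot 42 + H{\left(-2 \right)}\right)\right) \left(Y{\left(-7,-27 \right)} - 6182\right) = \left(-44578 + \left(81 \cdot 42 - - \frac{2 - 2}{3}\right)\right) \left(-34 - 6182\right) = \left(-44578 + \left(3402 - \left(- \frac{1}{3}\right) 0\right)\right) \left(-6216\right) = \left(-44578 + \left(3402 + 0\right)\right) \left(-6216\right) = \left(-44578 + 3402\right) \left(-6216\right) = \left(-41176\right) \left(-6216\right) = 255950016$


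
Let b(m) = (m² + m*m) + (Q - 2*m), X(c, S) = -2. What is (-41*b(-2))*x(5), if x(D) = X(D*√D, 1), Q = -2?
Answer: 820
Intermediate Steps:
x(D) = -2
b(m) = -2 - 2*m + 2*m² (b(m) = (m² + m*m) + (-2 - 2*m) = (m² + m²) + (-2 - 2*m) = 2*m² + (-2 - 2*m) = -2 - 2*m + 2*m²)
(-41*b(-2))*x(5) = -41*(-2 - 2*(-2) + 2*(-2)²)*(-2) = -41*(-2 + 4 + 2*4)*(-2) = -41*(-2 + 4 + 8)*(-2) = -41*10*(-2) = -410*(-2) = 820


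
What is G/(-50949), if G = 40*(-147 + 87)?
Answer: 800/16983 ≈ 0.047106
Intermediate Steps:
G = -2400 (G = 40*(-60) = -2400)
G/(-50949) = -2400/(-50949) = -2400*(-1/50949) = 800/16983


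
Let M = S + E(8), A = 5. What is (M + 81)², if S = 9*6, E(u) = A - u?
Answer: 17424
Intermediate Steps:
E(u) = 5 - u
S = 54
M = 51 (M = 54 + (5 - 1*8) = 54 + (5 - 8) = 54 - 3 = 51)
(M + 81)² = (51 + 81)² = 132² = 17424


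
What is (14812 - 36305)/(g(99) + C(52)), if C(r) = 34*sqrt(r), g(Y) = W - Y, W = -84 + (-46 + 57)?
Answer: -924199/7632 - 365381*sqrt(13)/7632 ≈ -293.71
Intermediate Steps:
W = -73 (W = -84 + 11 = -73)
g(Y) = -73 - Y
(14812 - 36305)/(g(99) + C(52)) = (14812 - 36305)/((-73 - 1*99) + 34*sqrt(52)) = -21493/((-73 - 99) + 34*(2*sqrt(13))) = -21493/(-172 + 68*sqrt(13))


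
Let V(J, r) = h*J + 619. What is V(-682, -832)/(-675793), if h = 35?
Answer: 23251/675793 ≈ 0.034406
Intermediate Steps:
V(J, r) = 619 + 35*J (V(J, r) = 35*J + 619 = 619 + 35*J)
V(-682, -832)/(-675793) = (619 + 35*(-682))/(-675793) = (619 - 23870)*(-1/675793) = -23251*(-1/675793) = 23251/675793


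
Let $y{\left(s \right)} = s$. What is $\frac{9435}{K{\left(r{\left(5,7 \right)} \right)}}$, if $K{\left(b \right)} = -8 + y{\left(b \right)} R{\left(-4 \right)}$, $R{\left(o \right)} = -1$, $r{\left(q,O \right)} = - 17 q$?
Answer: $\frac{9435}{77} \approx 122.53$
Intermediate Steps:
$K{\left(b \right)} = -8 - b$ ($K{\left(b \right)} = -8 + b \left(-1\right) = -8 - b$)
$\frac{9435}{K{\left(r{\left(5,7 \right)} \right)}} = \frac{9435}{-8 - \left(-17\right) 5} = \frac{9435}{-8 - -85} = \frac{9435}{-8 + 85} = \frac{9435}{77}$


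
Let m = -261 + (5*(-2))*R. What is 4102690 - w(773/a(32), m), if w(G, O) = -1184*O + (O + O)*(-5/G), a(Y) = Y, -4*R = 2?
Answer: 2936998058/773 ≈ 3.7995e+6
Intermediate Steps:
R = -1/2 (R = -1/4*2 = -1/2 ≈ -0.50000)
m = -256 (m = -261 + (5*(-2))*(-1/2) = -261 - 10*(-1/2) = -261 + 5 = -256)
w(G, O) = -1184*O - 10*O/G (w(G, O) = -1184*O + (2*O)*(-5/G) = -1184*O - 10*O/G)
4102690 - w(773/a(32), m) = 4102690 - (-1184*(-256) - 10*(-256)/773/32) = 4102690 - (303104 - 10*(-256)/773*(1/32)) = 4102690 - (303104 - 10*(-256)/773/32) = 4102690 - (303104 - 10*(-256)*32/773) = 4102690 - (303104 + 81920/773) = 4102690 - 1*234381312/773 = 4102690 - 234381312/773 = 2936998058/773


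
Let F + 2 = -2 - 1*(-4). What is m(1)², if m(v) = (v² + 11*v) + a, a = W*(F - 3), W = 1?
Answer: 81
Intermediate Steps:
F = 0 (F = -2 + (-2 - 1*(-4)) = -2 + (-2 + 4) = -2 + 2 = 0)
a = -3 (a = 1*(0 - 3) = 1*(-3) = -3)
m(v) = -3 + v² + 11*v (m(v) = (v² + 11*v) - 3 = -3 + v² + 11*v)
m(1)² = (-3 + 1² + 11*1)² = (-3 + 1 + 11)² = 9² = 81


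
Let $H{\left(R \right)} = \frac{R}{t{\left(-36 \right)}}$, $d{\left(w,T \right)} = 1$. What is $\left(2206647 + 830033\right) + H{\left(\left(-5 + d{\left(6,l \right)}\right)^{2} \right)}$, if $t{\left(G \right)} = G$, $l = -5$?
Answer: $\frac{27330116}{9} \approx 3.0367 \cdot 10^{6}$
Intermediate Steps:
$H{\left(R \right)} = - \frac{R}{36}$ ($H{\left(R \right)} = \frac{R}{-36} = R \left(- \frac{1}{36}\right) = - \frac{R}{36}$)
$\left(2206647 + 830033\right) + H{\left(\left(-5 + d{\left(6,l \right)}\right)^{2} \right)} = \left(2206647 + 830033\right) - \frac{\left(-5 + 1\right)^{2}}{36} = 3036680 - \frac{\left(-4\right)^{2}}{36} = 3036680 - \frac{4}{9} = \frac{27330116}{9}$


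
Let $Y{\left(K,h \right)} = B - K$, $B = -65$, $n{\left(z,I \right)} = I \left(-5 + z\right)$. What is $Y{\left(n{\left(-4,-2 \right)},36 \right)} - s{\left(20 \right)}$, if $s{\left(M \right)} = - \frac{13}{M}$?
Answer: $- \frac{1647}{20} \approx -82.35$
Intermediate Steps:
$Y{\left(K,h \right)} = -65 - K$
$Y{\left(n{\left(-4,-2 \right)},36 \right)} - s{\left(20 \right)} = \left(-65 - - 2 \left(-5 - 4\right)\right) - - \frac{13}{20} = \left(-65 - \left(-2\right) \left(-9\right)\right) - \left(-13\right) \frac{1}{20} = \left(-65 - 18\right) - - \frac{13}{20} = \left(-65 - 18\right) + \frac{13}{20} = -83 + \frac{13}{20} = - \frac{1647}{20}$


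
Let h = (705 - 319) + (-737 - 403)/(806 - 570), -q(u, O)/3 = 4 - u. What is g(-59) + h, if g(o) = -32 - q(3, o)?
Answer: 20778/59 ≈ 352.17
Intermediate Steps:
q(u, O) = -12 + 3*u (q(u, O) = -3*(4 - u) = -12 + 3*u)
g(o) = -29 (g(o) = -32 - (-12 + 3*3) = -32 - (-12 + 9) = -32 - 1*(-3) = -32 + 3 = -29)
h = 22489/59 (h = 386 - 1140/236 = 386 - 1140*1/236 = 386 - 285/59 = 22489/59 ≈ 381.17)
g(-59) + h = -29 + 22489/59 = 20778/59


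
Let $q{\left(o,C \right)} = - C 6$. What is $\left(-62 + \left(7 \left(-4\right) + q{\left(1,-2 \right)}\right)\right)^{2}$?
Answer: $6084$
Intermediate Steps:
$q{\left(o,C \right)} = - 6 C$
$\left(-62 + \left(7 \left(-4\right) + q{\left(1,-2 \right)}\right)\right)^{2} = \left(-62 + \left(7 \left(-4\right) - -12\right)\right)^{2} = \left(-62 + \left(-28 + 12\right)\right)^{2} = \left(-62 - 16\right)^{2} = \left(-78\right)^{2} = 6084$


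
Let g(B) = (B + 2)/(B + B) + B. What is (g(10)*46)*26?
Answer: 63388/5 ≈ 12678.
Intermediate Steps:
g(B) = B + (2 + B)/(2*B) (g(B) = (2 + B)/((2*B)) + B = (2 + B)*(1/(2*B)) + B = (2 + B)/(2*B) + B = B + (2 + B)/(2*B))
(g(10)*46)*26 = ((½ + 10 + 1/10)*46)*26 = ((½ + 10 + ⅒)*46)*26 = ((53/5)*46)*26 = (2438/5)*26 = 63388/5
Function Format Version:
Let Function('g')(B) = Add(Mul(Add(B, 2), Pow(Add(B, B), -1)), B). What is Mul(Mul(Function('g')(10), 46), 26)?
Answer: Rational(63388, 5) ≈ 12678.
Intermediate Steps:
Function('g')(B) = Add(B, Mul(Rational(1, 2), Pow(B, -1), Add(2, B))) (Function('g')(B) = Add(Mul(Add(2, B), Pow(Mul(2, B), -1)), B) = Add(Mul(Add(2, B), Mul(Rational(1, 2), Pow(B, -1))), B) = Add(Mul(Rational(1, 2), Pow(B, -1), Add(2, B)), B) = Add(B, Mul(Rational(1, 2), Pow(B, -1), Add(2, B))))
Mul(Mul(Function('g')(10), 46), 26) = Mul(Mul(Add(Rational(1, 2), 10, Pow(10, -1)), 46), 26) = Mul(Mul(Add(Rational(1, 2), 10, Rational(1, 10)), 46), 26) = Mul(Mul(Rational(53, 5), 46), 26) = Mul(Rational(2438, 5), 26) = Rational(63388, 5)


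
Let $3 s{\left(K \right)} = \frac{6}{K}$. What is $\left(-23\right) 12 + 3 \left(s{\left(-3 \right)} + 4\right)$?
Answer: $-266$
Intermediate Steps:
$s{\left(K \right)} = \frac{2}{K}$ ($s{\left(K \right)} = \frac{6 \frac{1}{K}}{3} = \frac{2}{K}$)
$\left(-23\right) 12 + 3 \left(s{\left(-3 \right)} + 4\right) = \left(-23\right) 12 + 3 \left(\frac{2}{-3} + 4\right) = -276 + 3 \left(2 \left(- \frac{1}{3}\right) + 4\right) = -276 + 3 \left(- \frac{2}{3} + 4\right) = -276 + 3 \cdot \frac{10}{3} = -276 + 10 = -266$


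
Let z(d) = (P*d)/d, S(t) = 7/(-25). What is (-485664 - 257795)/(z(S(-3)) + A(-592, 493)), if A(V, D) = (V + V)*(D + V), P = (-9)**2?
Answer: -743459/117297 ≈ -6.3383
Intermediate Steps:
S(t) = -7/25 (S(t) = 7*(-1/25) = -7/25)
P = 81
z(d) = 81 (z(d) = (81*d)/d = 81)
A(V, D) = 2*V*(D + V) (A(V, D) = (2*V)*(D + V) = 2*V*(D + V))
(-485664 - 257795)/(z(S(-3)) + A(-592, 493)) = (-485664 - 257795)/(81 + 2*(-592)*(493 - 592)) = -743459/(81 + 2*(-592)*(-99)) = -743459/(81 + 117216) = -743459/117297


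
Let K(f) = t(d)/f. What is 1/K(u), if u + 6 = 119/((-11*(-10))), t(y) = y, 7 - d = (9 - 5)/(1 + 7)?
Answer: -541/715 ≈ -0.75664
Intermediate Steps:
d = 13/2 (d = 7 - (9 - 5)/(1 + 7) = 7 - 4/8 = 7 - 1*½ = 7 - ½ = 13/2 ≈ 6.5000)
u = -541/110 (u = -6 + 119/((-11*(-10))) = -6 + 119/110 = -541/110 ≈ -4.9182)
K(f) = 13/(2*f)
1/K(u) = 1/(13/(2*(-541/110))) = 1/((13/2)*(-110/541)) = 1/(-715/541) = -541/715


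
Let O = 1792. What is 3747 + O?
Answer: 5539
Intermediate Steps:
3747 + O = 3747 + 1792 = 5539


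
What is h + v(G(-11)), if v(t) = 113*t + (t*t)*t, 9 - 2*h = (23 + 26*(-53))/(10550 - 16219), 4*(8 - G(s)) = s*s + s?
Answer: -436013879/45352 ≈ -9614.0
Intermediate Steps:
G(s) = 8 - s/4 - s**2/4 (G(s) = 8 - (s*s + s)/4 = 8 - (s**2 + s)/4 = 8 - (s + s**2)/4 = 8 + (-s/4 - s**2/4) = 8 - s/4 - s**2/4)
h = 24833/5669 (h = 9/2 - (23 + 26*(-53))/(2*(10550 - 16219)) = 9/2 - (23 - 1378)/(2*(-5669)) = 9/2 - (-1355)*(-1)/(2*5669) = 9/2 - 1/2*1355/5669 = 9/2 - 1355/11338 = 24833/5669 ≈ 4.3805)
v(t) = t**3 + 113*t (v(t) = 113*t + t**2*t = 113*t + t**3 = t**3 + 113*t)
h + v(G(-11)) = 24833/5669 + (8 - 1/4*(-11) - 1/4*(-11)**2)*(113 + (8 - 1/4*(-11) - 1/4*(-11)**2)**2) = 24833/5669 + (8 + 11/4 - 1/4*121)*(113 + (8 + 11/4 - 1/4*121)**2) = 24833/5669 + (8 + 11/4 - 121/4)*(113 + (8 + 11/4 - 121/4)**2) = 24833/5669 - 39*(113 + (-39/2)**2)/2 = 24833/5669 - 39*(113 + 1521/4)/2 = 24833/5669 - 39/2*1973/4 = 24833/5669 - 76947/8 = -436013879/45352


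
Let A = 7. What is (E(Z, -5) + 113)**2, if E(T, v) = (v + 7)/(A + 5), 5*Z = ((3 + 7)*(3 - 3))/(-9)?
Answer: 461041/36 ≈ 12807.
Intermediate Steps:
Z = 0 (Z = (((3 + 7)*(3 - 3))/(-9))/5 = ((10*0)*(-1/9))/5 = (0*(-1/9))/5 = (1/5)*0 = 0)
E(T, v) = 7/12 + v/12 (E(T, v) = (v + 7)/(7 + 5) = (7 + v)/12 = (7 + v)*(1/12) = 7/12 + v/12)
(E(Z, -5) + 113)**2 = ((7/12 + (1/12)*(-5)) + 113)**2 = ((7/12 - 5/12) + 113)**2 = (1/6 + 113)**2 = (679/6)**2 = 461041/36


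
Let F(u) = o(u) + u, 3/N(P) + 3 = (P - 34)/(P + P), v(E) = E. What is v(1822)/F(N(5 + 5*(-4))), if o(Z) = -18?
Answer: -37351/414 ≈ -90.220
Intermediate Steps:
N(P) = 3/(-3 + (-34 + P)/(2*P)) (N(P) = 3/(-3 + (P - 34)/(P + P)) = 3/(-3 + (-34 + P)/((2*P))) = 3/(-3 + (-34 + P)*(1/(2*P))) = 3/(-3 + (-34 + P)/(2*P)))
F(u) = -18 + u
v(1822)/F(N(5 + 5*(-4))) = 1822/(-18 - 6*(5 + 5*(-4))/(34 + 5*(5 + 5*(-4)))) = 1822/(-18 - 6*(5 - 20)/(34 + 5*(5 - 20))) = 1822/(-18 - 6*(-15)/(34 + 5*(-15))) = 1822/(-18 - 6*(-15)/(34 - 75)) = 1822/(-18 - 6*(-15)/(-41)) = 1822/(-18 - 6*(-15)*(-1/41)) = 1822/(-18 - 90/41) = 1822/(-828/41) = 1822*(-41/828) = -37351/414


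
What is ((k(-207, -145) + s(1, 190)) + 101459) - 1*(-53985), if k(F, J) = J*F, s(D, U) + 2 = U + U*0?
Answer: 185647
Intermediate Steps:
s(D, U) = -2 + U (s(D, U) = -2 + (U + U*0) = -2 + (U + 0) = -2 + U)
k(F, J) = F*J
((k(-207, -145) + s(1, 190)) + 101459) - 1*(-53985) = ((-207*(-145) + (-2 + 190)) + 101459) - 1*(-53985) = ((30015 + 188) + 101459) + 53985 = (30203 + 101459) + 53985 = 131662 + 53985 = 185647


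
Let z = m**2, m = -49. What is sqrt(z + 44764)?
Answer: sqrt(47165) ≈ 217.18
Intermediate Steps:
z = 2401 (z = (-49)**2 = 2401)
sqrt(z + 44764) = sqrt(2401 + 44764) = sqrt(47165)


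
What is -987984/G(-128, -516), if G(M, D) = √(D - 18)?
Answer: 164664*I*√534/89 ≈ 42754.0*I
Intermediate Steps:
G(M, D) = √(-18 + D)
-987984/G(-128, -516) = -987984/√(-18 - 516) = -987984*(-I*√534/534) = -(-164664)*I*√534/89 = 164664*I*√534/89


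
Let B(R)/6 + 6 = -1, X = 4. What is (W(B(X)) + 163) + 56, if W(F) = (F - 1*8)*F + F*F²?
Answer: -71769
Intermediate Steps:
B(R) = -42 (B(R) = -36 + 6*(-1) = -36 - 6 = -42)
W(F) = F³ + F*(-8 + F) (W(F) = (F - 8)*F + F³ = (-8 + F)*F + F³ = F*(-8 + F) + F³ = F³ + F*(-8 + F))
(W(B(X)) + 163) + 56 = (-42*(-8 - 42 + (-42)²) + 163) + 56 = (-42*(-8 - 42 + 1764) + 163) + 56 = (-42*1714 + 163) + 56 = (-71988 + 163) + 56 = -71825 + 56 = -71769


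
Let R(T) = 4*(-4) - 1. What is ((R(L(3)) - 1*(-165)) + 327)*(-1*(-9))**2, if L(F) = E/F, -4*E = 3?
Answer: 38475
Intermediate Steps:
E = -3/4 (E = -1/4*3 = -3/4 ≈ -0.75000)
L(F) = -3/(4*F)
R(T) = -17 (R(T) = -16 - 1 = -17)
((R(L(3)) - 1*(-165)) + 327)*(-1*(-9))**2 = ((-17 - 1*(-165)) + 327)*(-1*(-9))**2 = ((-17 + 165) + 327)*9**2 = (148 + 327)*81 = 475*81 = 38475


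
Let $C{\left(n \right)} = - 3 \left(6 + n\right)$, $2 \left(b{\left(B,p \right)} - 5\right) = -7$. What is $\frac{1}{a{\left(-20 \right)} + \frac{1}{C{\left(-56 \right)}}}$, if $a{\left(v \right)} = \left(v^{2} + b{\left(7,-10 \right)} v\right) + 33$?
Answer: $\frac{150}{60451} \approx 0.0024813$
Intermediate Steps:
$b{\left(B,p \right)} = \frac{3}{2}$ ($b{\left(B,p \right)} = 5 + \frac{1}{2} \left(-7\right) = 5 - \frac{7}{2} = \frac{3}{2}$)
$C{\left(n \right)} = -18 - 3 n$
$a{\left(v \right)} = 33 + v^{2} + \frac{3 v}{2}$ ($a{\left(v \right)} = \left(v^{2} + \frac{3 v}{2}\right) + 33 = 33 + v^{2} + \frac{3 v}{2}$)
$\frac{1}{a{\left(-20 \right)} + \frac{1}{C{\left(-56 \right)}}} = \frac{1}{\left(33 + \left(-20\right)^{2} + \frac{3}{2} \left(-20\right)\right) + \frac{1}{-18 - -168}} = \frac{1}{\left(33 + 400 - 30\right) + \frac{1}{-18 + 168}} = \frac{1}{403 + \frac{1}{150}} = \frac{1}{\frac{60451}{150}} = \frac{150}{60451}$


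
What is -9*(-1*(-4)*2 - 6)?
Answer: -18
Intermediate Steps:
-9*(-1*(-4)*2 - 6) = -9*(4*2 - 6) = -9*(8 - 6) = -9*2 = -18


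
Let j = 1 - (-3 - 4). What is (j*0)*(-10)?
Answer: 0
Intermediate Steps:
j = 8 (j = 1 - 1*(-7) = 1 + 7 = 8)
(j*0)*(-10) = (8*0)*(-10) = 0*(-10) = 0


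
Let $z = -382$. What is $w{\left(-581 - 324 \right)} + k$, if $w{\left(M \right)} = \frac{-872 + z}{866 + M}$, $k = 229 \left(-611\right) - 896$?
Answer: $- \frac{1830177}{13} \approx -1.4078 \cdot 10^{5}$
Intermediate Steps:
$k = -140815$ ($k = -139919 - 896 = -140815$)
$w{\left(M \right)} = - \frac{1254}{866 + M}$ ($w{\left(M \right)} = \frac{-872 - 382}{866 + M} = - \frac{1254}{866 + M}$)
$w{\left(-581 - 324 \right)} + k = - \frac{1254}{866 - 905} - 140815 = - \frac{1254}{-39} - 140815 = \left(-1254\right) \left(- \frac{1}{39}\right) - 140815 = \frac{418}{13} - 140815 = - \frac{1830177}{13}$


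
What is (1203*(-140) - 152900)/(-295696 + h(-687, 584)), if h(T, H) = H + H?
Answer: 40165/36816 ≈ 1.0910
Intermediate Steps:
h(T, H) = 2*H
(1203*(-140) - 152900)/(-295696 + h(-687, 584)) = (1203*(-140) - 152900)/(-295696 + 2*584) = (-168420 - 152900)/(-295696 + 1168) = -321320/(-294528) = -321320*(-1/294528) = 40165/36816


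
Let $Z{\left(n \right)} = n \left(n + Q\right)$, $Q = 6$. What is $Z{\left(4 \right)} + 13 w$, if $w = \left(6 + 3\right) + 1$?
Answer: $170$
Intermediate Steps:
$w = 10$ ($w = 9 + 1 = 10$)
$Z{\left(n \right)} = n \left(6 + n\right)$ ($Z{\left(n \right)} = n \left(n + 6\right) = n \left(6 + n\right)$)
$Z{\left(4 \right)} + 13 w = 4 \left(6 + 4\right) + 13 \cdot 10 = 4 \cdot 10 + 130 = 40 + 130 = 170$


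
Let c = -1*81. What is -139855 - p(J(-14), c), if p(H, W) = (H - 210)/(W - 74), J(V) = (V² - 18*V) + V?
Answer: -21677301/155 ≈ -1.3985e+5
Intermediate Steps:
c = -81
J(V) = V² - 17*V
p(H, W) = (-210 + H)/(-74 + W)
-139855 - p(J(-14), c) = -139855 - (-210 - 14*(-17 - 14))/(-74 - 81) = -139855 - (-210 - 14*(-31))/(-155) = -139855 - (-1)*(-210 + 434)/155 = -139855 - (-1)*224/155 = -139855 - 1*(-224/155) = -139855 + 224/155 = -21677301/155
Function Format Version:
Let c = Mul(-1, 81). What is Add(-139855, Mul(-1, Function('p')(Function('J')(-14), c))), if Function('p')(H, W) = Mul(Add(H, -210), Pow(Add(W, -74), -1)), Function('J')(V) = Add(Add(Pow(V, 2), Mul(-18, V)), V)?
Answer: Rational(-21677301, 155) ≈ -1.3985e+5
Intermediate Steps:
c = -81
Function('J')(V) = Add(Pow(V, 2), Mul(-17, V))
Function('p')(H, W) = Mul(Pow(Add(-74, W), -1), Add(-210, H)) (Function('p')(H, W) = Mul(Add(-210, H), Pow(Add(-74, W), -1)) = Mul(Pow(Add(-74, W), -1), Add(-210, H)))
Add(-139855, Mul(-1, Function('p')(Function('J')(-14), c))) = Add(-139855, Mul(-1, Mul(Pow(Add(-74, -81), -1), Add(-210, Mul(-14, Add(-17, -14)))))) = Add(-139855, Mul(-1, Mul(Pow(-155, -1), Add(-210, Mul(-14, -31))))) = Add(-139855, Mul(-1, Mul(Rational(-1, 155), Add(-210, 434)))) = Add(-139855, Mul(-1, Mul(Rational(-1, 155), 224))) = Add(-139855, Mul(-1, Rational(-224, 155))) = Add(-139855, Rational(224, 155)) = Rational(-21677301, 155)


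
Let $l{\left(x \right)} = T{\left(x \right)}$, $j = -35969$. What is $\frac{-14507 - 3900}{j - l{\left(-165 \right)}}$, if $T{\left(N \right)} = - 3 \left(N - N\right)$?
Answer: $\frac{18407}{35969} \approx 0.51175$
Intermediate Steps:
$T{\left(N \right)} = 0$ ($T{\left(N \right)} = \left(-3\right) 0 = 0$)
$l{\left(x \right)} = 0$
$\frac{-14507 - 3900}{j - l{\left(-165 \right)}} = \frac{-14507 - 3900}{-35969 - 0} = - \frac{18407}{-35969 + 0} = - \frac{18407}{-35969} = \left(-18407\right) \left(- \frac{1}{35969}\right) = \frac{18407}{35969}$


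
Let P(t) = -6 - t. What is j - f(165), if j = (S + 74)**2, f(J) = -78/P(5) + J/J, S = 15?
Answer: 87042/11 ≈ 7912.9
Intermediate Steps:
f(J) = 89/11 (f(J) = -78/(-6 - 1*5) + J/J = -78/(-6 - 5) + 1 = -78/(-11) + 1 = -78*(-1/11) + 1 = 78/11 + 1 = 89/11)
j = 7921 (j = (15 + 74)**2 = 89**2 = 7921)
j - f(165) = 7921 - 1*89/11 = 7921 - 89/11 = 87042/11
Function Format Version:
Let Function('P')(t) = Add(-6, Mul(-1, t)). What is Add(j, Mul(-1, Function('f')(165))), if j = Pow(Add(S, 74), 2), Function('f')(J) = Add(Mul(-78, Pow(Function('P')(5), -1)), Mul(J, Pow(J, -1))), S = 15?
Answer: Rational(87042, 11) ≈ 7912.9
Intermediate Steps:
Function('f')(J) = Rational(89, 11) (Function('f')(J) = Add(Mul(-78, Pow(Add(-6, Mul(-1, 5)), -1)), Mul(J, Pow(J, -1))) = Add(Mul(-78, Pow(Add(-6, -5), -1)), 1) = Add(Mul(-78, Pow(-11, -1)), 1) = Add(Mul(-78, Rational(-1, 11)), 1) = Add(Rational(78, 11), 1) = Rational(89, 11))
j = 7921 (j = Pow(Add(15, 74), 2) = Pow(89, 2) = 7921)
Add(j, Mul(-1, Function('f')(165))) = Add(7921, Mul(-1, Rational(89, 11))) = Add(7921, Rational(-89, 11)) = Rational(87042, 11)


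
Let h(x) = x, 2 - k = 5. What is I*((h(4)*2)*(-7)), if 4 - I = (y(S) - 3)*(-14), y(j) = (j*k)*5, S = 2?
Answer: 25648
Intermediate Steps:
k = -3 (k = 2 - 1*5 = 2 - 5 = -3)
y(j) = -15*j (y(j) = (j*(-3))*5 = -3*j*5 = -15*j)
I = -458 (I = 4 - (-15*2 - 3)*(-14) = 4 - (-30 - 3)*(-14) = 4 - (-33)*(-14) = 4 - 1*462 = 4 - 462 = -458)
I*((h(4)*2)*(-7)) = -458*4*2*(-7) = -3664*(-7) = -458*(-56) = 25648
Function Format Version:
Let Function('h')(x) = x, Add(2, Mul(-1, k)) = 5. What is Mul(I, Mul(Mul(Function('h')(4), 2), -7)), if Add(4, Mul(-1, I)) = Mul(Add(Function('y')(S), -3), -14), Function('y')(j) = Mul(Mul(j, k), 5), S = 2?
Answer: 25648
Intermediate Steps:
k = -3 (k = Add(2, Mul(-1, 5)) = Add(2, -5) = -3)
Function('y')(j) = Mul(-15, j) (Function('y')(j) = Mul(Mul(j, -3), 5) = Mul(Mul(-3, j), 5) = Mul(-15, j))
I = -458 (I = Add(4, Mul(-1, Mul(Add(Mul(-15, 2), -3), -14))) = Add(4, Mul(-1, Mul(Add(-30, -3), -14))) = Add(4, Mul(-1, Mul(-33, -14))) = Add(4, Mul(-1, 462)) = Add(4, -462) = -458)
Mul(I, Mul(Mul(Function('h')(4), 2), -7)) = Mul(-458, Mul(Mul(4, 2), -7)) = Mul(-458, Mul(8, -7)) = Mul(-458, -56) = 25648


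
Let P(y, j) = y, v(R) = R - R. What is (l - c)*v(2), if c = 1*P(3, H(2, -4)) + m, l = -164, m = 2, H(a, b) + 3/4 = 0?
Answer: 0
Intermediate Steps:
H(a, b) = -¾ (H(a, b) = -¾ + 0 = -¾)
v(R) = 0
c = 5 (c = 1*3 + 2 = 3 + 2 = 5)
(l - c)*v(2) = (-164 - 1*5)*0 = (-164 - 5)*0 = -169*0 = 0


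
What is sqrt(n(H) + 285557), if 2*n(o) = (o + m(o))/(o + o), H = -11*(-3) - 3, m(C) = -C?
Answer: sqrt(285557) ≈ 534.38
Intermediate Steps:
H = 30 (H = 33 - 3 = 30)
n(o) = 0 (n(o) = ((o - o)/(o + o))/2 = (0/((2*o)))/2 = (0*(1/(2*o)))/2 = (1/2)*0 = 0)
sqrt(n(H) + 285557) = sqrt(0 + 285557) = sqrt(285557)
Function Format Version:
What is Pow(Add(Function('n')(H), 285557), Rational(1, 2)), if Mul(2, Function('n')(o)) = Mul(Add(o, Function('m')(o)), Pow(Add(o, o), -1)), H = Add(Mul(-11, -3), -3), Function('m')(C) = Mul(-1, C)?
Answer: Pow(285557, Rational(1, 2)) ≈ 534.38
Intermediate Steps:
H = 30 (H = Add(33, -3) = 30)
Function('n')(o) = 0 (Function('n')(o) = Mul(Rational(1, 2), Mul(Add(o, Mul(-1, o)), Pow(Add(o, o), -1))) = Mul(Rational(1, 2), Mul(0, Pow(Mul(2, o), -1))) = Mul(Rational(1, 2), Mul(0, Mul(Rational(1, 2), Pow(o, -1)))) = Mul(Rational(1, 2), 0) = 0)
Pow(Add(Function('n')(H), 285557), Rational(1, 2)) = Pow(Add(0, 285557), Rational(1, 2)) = Pow(285557, Rational(1, 2))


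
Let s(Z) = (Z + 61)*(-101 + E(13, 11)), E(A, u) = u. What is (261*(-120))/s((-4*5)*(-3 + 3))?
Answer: 348/61 ≈ 5.7049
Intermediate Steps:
s(Z) = -5490 - 90*Z (s(Z) = (Z + 61)*(-101 + 11) = (61 + Z)*(-90) = -5490 - 90*Z)
(261*(-120))/s((-4*5)*(-3 + 3)) = (261*(-120))/(-5490 - 90*(-4*5)*(-3 + 3)) = -31320/(-5490 - (-1800)*0) = -31320/(-5490 - 90*0) = -31320/(-5490 + 0) = -31320/(-5490) = -31320*(-1/5490) = 348/61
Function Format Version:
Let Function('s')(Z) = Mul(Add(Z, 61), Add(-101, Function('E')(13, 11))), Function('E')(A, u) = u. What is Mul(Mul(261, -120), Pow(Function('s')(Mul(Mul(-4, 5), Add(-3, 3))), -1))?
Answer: Rational(348, 61) ≈ 5.7049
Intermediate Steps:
Function('s')(Z) = Add(-5490, Mul(-90, Z)) (Function('s')(Z) = Mul(Add(Z, 61), Add(-101, 11)) = Mul(Add(61, Z), -90) = Add(-5490, Mul(-90, Z)))
Mul(Mul(261, -120), Pow(Function('s')(Mul(Mul(-4, 5), Add(-3, 3))), -1)) = Mul(Mul(261, -120), Pow(Add(-5490, Mul(-90, Mul(Mul(-4, 5), Add(-3, 3)))), -1)) = Mul(-31320, Pow(Add(-5490, Mul(-90, Mul(-20, 0))), -1)) = Mul(-31320, Pow(Add(-5490, Mul(-90, 0)), -1)) = Mul(-31320, Pow(Add(-5490, 0), -1)) = Mul(-31320, Pow(-5490, -1)) = Mul(-31320, Rational(-1, 5490)) = Rational(348, 61)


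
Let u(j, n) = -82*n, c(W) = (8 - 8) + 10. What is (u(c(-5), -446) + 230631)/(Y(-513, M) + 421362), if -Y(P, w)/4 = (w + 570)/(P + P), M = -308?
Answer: 137075139/216159230 ≈ 0.63414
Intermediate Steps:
c(W) = 10 (c(W) = 0 + 10 = 10)
Y(P, w) = -2*(570 + w)/P (Y(P, w) = -4*(w + 570)/(P + P) = -4*(570 + w)/(2*P) = -4*(570 + w)*1/(2*P) = -2*(570 + w)/P)
(u(c(-5), -446) + 230631)/(Y(-513, M) + 421362) = (-82*(-446) + 230631)/(2*(-570 - 1*(-308))/(-513) + 421362) = (36572 + 230631)/(2*(-1/513)*(-570 + 308) + 421362) = 267203/(2*(-1/513)*(-262) + 421362) = 267203/(524/513 + 421362) = 267203/(216159230/513) = 267203*(513/216159230) = 137075139/216159230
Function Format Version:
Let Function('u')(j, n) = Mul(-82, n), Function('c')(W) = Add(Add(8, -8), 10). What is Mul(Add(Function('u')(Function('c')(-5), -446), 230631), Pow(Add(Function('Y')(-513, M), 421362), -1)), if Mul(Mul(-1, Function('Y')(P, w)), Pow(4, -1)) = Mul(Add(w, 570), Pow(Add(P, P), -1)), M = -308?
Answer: Rational(137075139, 216159230) ≈ 0.63414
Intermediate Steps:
Function('c')(W) = 10 (Function('c')(W) = Add(0, 10) = 10)
Function('Y')(P, w) = Mul(-2, Pow(P, -1), Add(570, w)) (Function('Y')(P, w) = Mul(-4, Mul(Add(w, 570), Pow(Add(P, P), -1))) = Mul(-4, Mul(Add(570, w), Pow(Mul(2, P), -1))) = Mul(-4, Mul(Add(570, w), Mul(Rational(1, 2), Pow(P, -1)))) = Mul(-4, Mul(Rational(1, 2), Pow(P, -1), Add(570, w))) = Mul(-2, Pow(P, -1), Add(570, w)))
Mul(Add(Function('u')(Function('c')(-5), -446), 230631), Pow(Add(Function('Y')(-513, M), 421362), -1)) = Mul(Add(Mul(-82, -446), 230631), Pow(Add(Mul(2, Pow(-513, -1), Add(-570, Mul(-1, -308))), 421362), -1)) = Mul(Add(36572, 230631), Pow(Add(Mul(2, Rational(-1, 513), Add(-570, 308)), 421362), -1)) = Mul(267203, Pow(Add(Mul(2, Rational(-1, 513), -262), 421362), -1)) = Mul(267203, Pow(Add(Rational(524, 513), 421362), -1)) = Mul(267203, Pow(Rational(216159230, 513), -1)) = Mul(267203, Rational(513, 216159230)) = Rational(137075139, 216159230)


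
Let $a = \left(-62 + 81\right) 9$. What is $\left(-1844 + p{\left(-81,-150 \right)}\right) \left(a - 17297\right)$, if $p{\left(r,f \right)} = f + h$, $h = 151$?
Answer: $31563218$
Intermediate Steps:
$p{\left(r,f \right)} = 151 + f$ ($p{\left(r,f \right)} = f + 151 = 151 + f$)
$a = 171$ ($a = 19 \cdot 9 = 171$)
$\left(-1844 + p{\left(-81,-150 \right)}\right) \left(a - 17297\right) = \left(-1844 + \left(151 - 150\right)\right) \left(171 - 17297\right) = \left(-1844 + 1\right) \left(-17126\right) = \left(-1843\right) \left(-17126\right) = 31563218$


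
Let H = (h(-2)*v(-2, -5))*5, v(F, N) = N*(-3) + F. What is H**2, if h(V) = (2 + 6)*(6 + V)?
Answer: 4326400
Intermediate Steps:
v(F, N) = F - 3*N (v(F, N) = -3*N + F = F - 3*N)
h(V) = 48 + 8*V (h(V) = 8*(6 + V) = 48 + 8*V)
H = 2080 (H = ((48 + 8*(-2))*(-2 - 3*(-5)))*5 = ((48 - 16)*(-2 + 15))*5 = (32*13)*5 = 416*5 = 2080)
H**2 = 2080**2 = 4326400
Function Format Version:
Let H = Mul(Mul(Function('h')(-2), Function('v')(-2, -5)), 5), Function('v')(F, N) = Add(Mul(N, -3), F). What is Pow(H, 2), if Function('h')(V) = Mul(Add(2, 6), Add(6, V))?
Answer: 4326400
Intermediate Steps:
Function('v')(F, N) = Add(F, Mul(-3, N)) (Function('v')(F, N) = Add(Mul(-3, N), F) = Add(F, Mul(-3, N)))
Function('h')(V) = Add(48, Mul(8, V)) (Function('h')(V) = Mul(8, Add(6, V)) = Add(48, Mul(8, V)))
H = 2080 (H = Mul(Mul(Add(48, Mul(8, -2)), Add(-2, Mul(-3, -5))), 5) = Mul(Mul(Add(48, -16), Add(-2, 15)), 5) = Mul(Mul(32, 13), 5) = Mul(416, 5) = 2080)
Pow(H, 2) = Pow(2080, 2) = 4326400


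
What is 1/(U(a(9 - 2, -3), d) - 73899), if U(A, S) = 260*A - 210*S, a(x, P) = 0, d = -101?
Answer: -1/52689 ≈ -1.8979e-5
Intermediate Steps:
U(A, S) = -210*S + 260*A
1/(U(a(9 - 2, -3), d) - 73899) = 1/((-210*(-101) + 260*0) - 73899) = 1/((21210 + 0) - 73899) = 1/(21210 - 73899) = 1/(-52689) = -1/52689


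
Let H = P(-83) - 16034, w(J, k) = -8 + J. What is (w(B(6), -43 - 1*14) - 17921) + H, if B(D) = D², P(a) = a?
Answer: -34010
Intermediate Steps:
H = -16117 (H = -83 - 16034 = -16117)
(w(B(6), -43 - 1*14) - 17921) + H = ((-8 + 6²) - 17921) - 16117 = ((-8 + 36) - 17921) - 16117 = (28 - 17921) - 16117 = -17893 - 16117 = -34010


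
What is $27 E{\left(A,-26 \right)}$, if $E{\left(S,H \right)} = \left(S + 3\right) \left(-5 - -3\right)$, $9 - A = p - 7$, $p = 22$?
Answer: $162$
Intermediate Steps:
$A = -6$ ($A = 9 - \left(22 - 7\right) = 9 - 15 = -6$)
$E{\left(S,H \right)} = -6 - 2 S$ ($E{\left(S,H \right)} = \left(3 + S\right) \left(-5 + 3\right) = \left(3 + S\right) \left(-2\right) = -6 - 2 S$)
$27 E{\left(A,-26 \right)} = 27 \left(-6 - -12\right) = 27 \left(-6 + 12\right) = 27 \cdot 6 = 162$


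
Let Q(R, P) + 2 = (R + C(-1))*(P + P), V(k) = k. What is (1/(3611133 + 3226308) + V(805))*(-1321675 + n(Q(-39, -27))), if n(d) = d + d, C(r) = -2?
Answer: -557717994387962/525957 ≈ -1.0604e+9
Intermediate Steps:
Q(R, P) = -2 + 2*P*(-2 + R) (Q(R, P) = -2 + (R - 2)*(P + P) = -2 + (-2 + R)*(2*P) = -2 + 2*P*(-2 + R))
n(d) = 2*d
(1/(3611133 + 3226308) + V(805))*(-1321675 + n(Q(-39, -27))) = (1/(3611133 + 3226308) + 805)*(-1321675 + 2*(-2 - 4*(-27) + 2*(-27)*(-39))) = (1/6837441 + 805)*(-1321675 + 2*(-2 + 108 + 2106)) = (1/6837441 + 805)*(-1321675 + 2*2212) = 5504140006*(-1321675 + 4424)/6837441 = (5504140006/6837441)*(-1317251) = -557717994387962/525957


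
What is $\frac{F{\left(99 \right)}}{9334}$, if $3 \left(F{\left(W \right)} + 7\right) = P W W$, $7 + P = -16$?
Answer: $- \frac{37574}{4667} \approx -8.051$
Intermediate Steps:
$P = -23$ ($P = -7 - 16 = -23$)
$F{\left(W \right)} = -7 - \frac{23 W^{2}}{3}$ ($F{\left(W \right)} = -7 + \frac{- 23 W W}{3} = -7 + \frac{\left(-23\right) W^{2}}{3} = -7 - \frac{23 W^{2}}{3}$)
$\frac{F{\left(99 \right)}}{9334} = \frac{-7 - \frac{23 \cdot 99^{2}}{3}}{9334} = \left(-7 - 75141\right) \frac{1}{9334} = \left(-75148\right) \frac{1}{9334} = - \frac{37574}{4667}$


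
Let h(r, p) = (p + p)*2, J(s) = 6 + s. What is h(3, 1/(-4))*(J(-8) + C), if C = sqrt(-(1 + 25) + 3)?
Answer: 2 - I*sqrt(23) ≈ 2.0 - 4.7958*I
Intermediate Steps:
h(r, p) = 4*p (h(r, p) = (2*p)*2 = 4*p)
C = I*sqrt(23) (C = sqrt(-1*26 + 3) = sqrt(-26 + 3) = sqrt(-23) = I*sqrt(23) ≈ 4.7958*I)
h(3, 1/(-4))*(J(-8) + C) = (4/(-4))*((6 - 8) + I*sqrt(23)) = (4*(-1/4))*(-2 + I*sqrt(23)) = -(-2 + I*sqrt(23)) = 2 - I*sqrt(23)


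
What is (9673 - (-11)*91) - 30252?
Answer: -19578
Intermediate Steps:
(9673 - (-11)*91) - 30252 = (9673 - 1*(-1001)) - 30252 = (9673 + 1001) - 30252 = 10674 - 30252 = -19578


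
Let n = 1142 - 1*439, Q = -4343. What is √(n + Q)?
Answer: 2*I*√910 ≈ 60.332*I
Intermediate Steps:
n = 703 (n = 1142 - 439 = 703)
√(n + Q) = √(703 - 4343) = √(-3640) = 2*I*√910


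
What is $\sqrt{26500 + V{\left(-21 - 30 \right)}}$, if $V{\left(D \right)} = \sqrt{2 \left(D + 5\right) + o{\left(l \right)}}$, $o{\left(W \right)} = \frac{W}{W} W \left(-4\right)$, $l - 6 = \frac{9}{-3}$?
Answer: $\sqrt{26500 + 2 i \sqrt{26}} \approx 162.79 + 0.0313 i$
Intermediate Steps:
$l = 3$ ($l = 6 + \frac{9}{-3} = 6 + 9 \left(- \frac{1}{3}\right) = 6 - 3 = 3$)
$o{\left(W \right)} = - 4 W$ ($o{\left(W \right)} = 1 W \left(-4\right) = W \left(-4\right) = - 4 W$)
$V{\left(D \right)} = \sqrt{-2 + 2 D}$ ($V{\left(D \right)} = \sqrt{2 \left(D + 5\right) - 12} = \sqrt{2 \left(5 + D\right) - 12} = \sqrt{\left(10 + 2 D\right) - 12} = \sqrt{-2 + 2 D}$)
$\sqrt{26500 + V{\left(-21 - 30 \right)}} = \sqrt{26500 + \sqrt{-2 + 2 \left(-21 - 30\right)}} = \sqrt{26500 + \sqrt{-2 + 2 \left(-51\right)}} = \sqrt{26500 + \sqrt{-2 - 102}} = \sqrt{26500 + \sqrt{-104}} = \sqrt{26500 + 2 i \sqrt{26}}$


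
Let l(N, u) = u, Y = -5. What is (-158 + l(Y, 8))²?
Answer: 22500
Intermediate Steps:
(-158 + l(Y, 8))² = (-158 + 8)² = (-150)² = 22500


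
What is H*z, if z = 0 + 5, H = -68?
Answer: -340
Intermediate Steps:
z = 5
H*z = -68*5 = -340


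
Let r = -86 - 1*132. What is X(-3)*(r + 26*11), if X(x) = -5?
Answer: -340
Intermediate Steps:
r = -218 (r = -86 - 132 = -218)
X(-3)*(r + 26*11) = -5*(-218 + 26*11) = -5*(-218 + 286) = -5*68 = -340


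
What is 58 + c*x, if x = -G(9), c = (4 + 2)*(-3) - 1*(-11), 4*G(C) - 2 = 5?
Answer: 281/4 ≈ 70.250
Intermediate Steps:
G(C) = 7/4 (G(C) = ½ + (¼)*5 = ½ + 5/4 = 7/4)
c = -7 (c = 6*(-3) + 11 = -18 + 11 = -7)
x = -7/4 (x = -1*7/4 = -7/4 ≈ -1.7500)
58 + c*x = 58 - 7*(-7/4) = 58 + 49/4 = 281/4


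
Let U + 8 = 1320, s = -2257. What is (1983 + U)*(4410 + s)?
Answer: 7094135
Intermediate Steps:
U = 1312 (U = -8 + 1320 = 1312)
(1983 + U)*(4410 + s) = (1983 + 1312)*(4410 - 2257) = 3295*2153 = 7094135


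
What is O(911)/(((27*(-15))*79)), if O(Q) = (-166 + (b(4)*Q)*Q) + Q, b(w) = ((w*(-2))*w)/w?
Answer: 6638623/31995 ≈ 207.49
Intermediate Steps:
b(w) = -2*w (b(w) = ((-2*w)*w)/w = (-2*w²)/w = -2*w)
O(Q) = -166 + Q - 8*Q² (O(Q) = (-166 + ((-2*4)*Q)*Q) + Q = (-166 + (-8*Q)*Q) + Q = (-166 - 8*Q²) + Q = -166 + Q - 8*Q²)
O(911)/(((27*(-15))*79)) = (-166 + 911 - 8*911²)/(((27*(-15))*79)) = (-166 + 911 - 8*829921)/((-405*79)) = (-166 + 911 - 6639368)/(-31995) = -6638623*(-1/31995) = 6638623/31995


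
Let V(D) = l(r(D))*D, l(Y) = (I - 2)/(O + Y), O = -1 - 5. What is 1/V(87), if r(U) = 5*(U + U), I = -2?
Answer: -72/29 ≈ -2.4828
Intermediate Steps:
O = -6
r(U) = 10*U (r(U) = 5*(2*U) = 10*U)
l(Y) = -4/(-6 + Y) (l(Y) = (-2 - 2)/(-6 + Y) = -4/(-6 + Y))
V(D) = -4*D/(-6 + 10*D) (V(D) = (-4/(-6 + 10*D))*D = -4*D/(-6 + 10*D))
1/V(87) = 1/(-2*87/(-3 + 5*87)) = 1/(-2*87/(-3 + 435)) = 1/(-2*87/432) = 1/(-2*87*1/432) = 1/(-29/72) = -72/29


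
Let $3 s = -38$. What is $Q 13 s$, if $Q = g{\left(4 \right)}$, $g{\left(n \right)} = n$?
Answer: $- \frac{1976}{3} \approx -658.67$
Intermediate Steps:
$Q = 4$
$s = - \frac{38}{3}$ ($s = \frac{1}{3} \left(-38\right) = - \frac{38}{3} \approx -12.667$)
$Q 13 s = 4 \cdot 13 \left(- \frac{38}{3}\right) = 52 \left(- \frac{38}{3}\right) = - \frac{1976}{3}$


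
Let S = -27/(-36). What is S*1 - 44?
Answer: -173/4 ≈ -43.250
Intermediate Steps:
S = ¾ (S = -27*(-1/36) = ¾ ≈ 0.75000)
S*1 - 44 = (¾)*1 - 44 = ¾ - 44 = -173/4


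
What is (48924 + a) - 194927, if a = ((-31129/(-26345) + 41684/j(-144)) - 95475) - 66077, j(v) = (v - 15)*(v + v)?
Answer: -92757206659763/301597560 ≈ -3.0755e+5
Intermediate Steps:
j(v) = 2*v*(-15 + v) (j(v) = (-15 + v)*(2*v) = 2*v*(-15 + v))
a = -48723058107083/301597560 (a = ((-31129/(-26345) + 41684/((2*(-144)*(-15 - 144)))) - 95475) - 66077 = ((-31129*(-1/26345) + 41684/((2*(-144)*(-159)))) - 95475) - 66077 = ((31129/26345 + 41684/45792) - 95475) - 66077 = ((31129/26345 + 41684*(1/45792)) - 95475) - 66077 = ((31129/26345 + 10421/11448) - 95475) - 66077 = (630906037/301597560 - 95475) - 66077 = -28794396134963/301597560 - 66077 = -48723058107083/301597560 ≈ -1.6155e+5)
(48924 + a) - 194927 = (48924 - 48723058107083/301597560) - 194927 = -33967699081643/301597560 - 194927 = -92757206659763/301597560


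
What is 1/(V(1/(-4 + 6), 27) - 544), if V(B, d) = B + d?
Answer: -2/1033 ≈ -0.0019361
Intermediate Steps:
1/(V(1/(-4 + 6), 27) - 544) = 1/((1/(-4 + 6) + 27) - 544) = 1/((1/2 + 27) - 544) = 1/((½ + 27) - 544) = 1/(55/2 - 544) = 1/(-1033/2) = -2/1033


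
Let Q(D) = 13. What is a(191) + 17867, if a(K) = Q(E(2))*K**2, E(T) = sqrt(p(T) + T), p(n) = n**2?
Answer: 492120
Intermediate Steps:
E(T) = sqrt(T + T**2) (E(T) = sqrt(T**2 + T) = sqrt(T + T**2))
a(K) = 13*K**2
a(191) + 17867 = 13*191**2 + 17867 = 13*36481 + 17867 = 474253 + 17867 = 492120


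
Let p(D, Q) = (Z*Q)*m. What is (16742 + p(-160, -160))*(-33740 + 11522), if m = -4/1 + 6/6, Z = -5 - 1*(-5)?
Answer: -371973756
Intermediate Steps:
Z = 0 (Z = -5 + 5 = 0)
m = -3 (m = -4*1 + 6*(⅙) = -4 + 1 = -3)
p(D, Q) = 0 (p(D, Q) = (0*Q)*(-3) = 0*(-3) = 0)
(16742 + p(-160, -160))*(-33740 + 11522) = (16742 + 0)*(-33740 + 11522) = 16742*(-22218) = -371973756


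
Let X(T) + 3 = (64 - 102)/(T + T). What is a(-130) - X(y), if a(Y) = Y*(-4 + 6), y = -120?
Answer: -30859/120 ≈ -257.16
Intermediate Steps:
X(T) = -3 - 19/T (X(T) = -3 + (64 - 102)/(T + T) = -3 - 38*1/(2*T) = -3 - 19/T)
a(Y) = 2*Y (a(Y) = Y*2 = 2*Y)
a(-130) - X(y) = 2*(-130) - (-3 - 19/(-120)) = -260 - (-3 - 19*(-1/120)) = -260 - (-3 + 19/120) = -260 - 1*(-341/120) = -260 + 341/120 = -30859/120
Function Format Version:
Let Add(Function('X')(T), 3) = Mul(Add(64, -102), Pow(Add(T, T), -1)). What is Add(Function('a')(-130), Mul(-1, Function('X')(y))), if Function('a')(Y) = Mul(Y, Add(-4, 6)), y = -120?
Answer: Rational(-30859, 120) ≈ -257.16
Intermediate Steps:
Function('X')(T) = Add(-3, Mul(-19, Pow(T, -1))) (Function('X')(T) = Add(-3, Mul(Add(64, -102), Pow(Add(T, T), -1))) = Add(-3, Mul(-38, Pow(Mul(2, T), -1))) = Add(-3, Mul(-38, Mul(Rational(1, 2), Pow(T, -1)))) = Add(-3, Mul(-19, Pow(T, -1))))
Function('a')(Y) = Mul(2, Y) (Function('a')(Y) = Mul(Y, 2) = Mul(2, Y))
Add(Function('a')(-130), Mul(-1, Function('X')(y))) = Add(Mul(2, -130), Mul(-1, Add(-3, Mul(-19, Pow(-120, -1))))) = Add(-260, Mul(-1, Add(-3, Mul(-19, Rational(-1, 120))))) = Add(-260, Mul(-1, Add(-3, Rational(19, 120)))) = Add(-260, Mul(-1, Rational(-341, 120))) = Add(-260, Rational(341, 120)) = Rational(-30859, 120)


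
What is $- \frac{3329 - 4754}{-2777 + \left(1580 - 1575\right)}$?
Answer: $- \frac{475}{924} \approx -0.51407$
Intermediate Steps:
$- \frac{3329 - 4754}{-2777 + \left(1580 - 1575\right)} = - \frac{-1425}{-2777 + \left(1580 - 1575\right)} = - \frac{-1425}{-2777 + 5} = - \frac{-1425}{-2772} = - \frac{\left(-1425\right) \left(-1\right)}{2772} = \left(-1\right) \frac{475}{924} = - \frac{475}{924}$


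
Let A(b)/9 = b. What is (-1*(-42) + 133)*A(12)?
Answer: 18900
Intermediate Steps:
A(b) = 9*b
(-1*(-42) + 133)*A(12) = (-1*(-42) + 133)*(9*12) = (42 + 133)*108 = 175*108 = 18900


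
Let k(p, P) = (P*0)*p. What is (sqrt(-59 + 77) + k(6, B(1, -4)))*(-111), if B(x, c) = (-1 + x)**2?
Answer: -333*sqrt(2) ≈ -470.93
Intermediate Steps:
k(p, P) = 0 (k(p, P) = 0*p = 0)
(sqrt(-59 + 77) + k(6, B(1, -4)))*(-111) = (sqrt(-59 + 77) + 0)*(-111) = (sqrt(18) + 0)*(-111) = (3*sqrt(2) + 0)*(-111) = (3*sqrt(2))*(-111) = -333*sqrt(2)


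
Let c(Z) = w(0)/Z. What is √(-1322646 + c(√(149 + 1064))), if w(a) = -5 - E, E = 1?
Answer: √(-1946100322374 - 7278*√1213)/1213 ≈ 1150.1*I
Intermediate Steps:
w(a) = -6 (w(a) = -5 - 1*1 = -5 - 1 = -6)
c(Z) = -6/Z
√(-1322646 + c(√(149 + 1064))) = √(-1322646 - 6/√(149 + 1064)) = √(-1322646 - 6*√1213/1213)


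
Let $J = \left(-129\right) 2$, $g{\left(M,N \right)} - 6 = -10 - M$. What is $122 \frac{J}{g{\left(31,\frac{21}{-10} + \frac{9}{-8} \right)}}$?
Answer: $\frac{31476}{35} \approx 899.31$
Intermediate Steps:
$g{\left(M,N \right)} = -4 - M$ ($g{\left(M,N \right)} = 6 - \left(10 + M\right) = -4 - M$)
$J = -258$
$122 \frac{J}{g{\left(31,\frac{21}{-10} + \frac{9}{-8} \right)}} = 122 \left(- \frac{258}{-4 - 31}\right) = 122 \left(- \frac{258}{-35}\right) = 122 \left(\left(-258\right) \left(- \frac{1}{35}\right)\right) = 122 \cdot \frac{258}{35} = \frac{31476}{35}$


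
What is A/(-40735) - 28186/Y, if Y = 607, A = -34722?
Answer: -1127080456/24726145 ≈ -45.583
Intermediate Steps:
A/(-40735) - 28186/Y = -34722/(-40735) - 28186/607 = -34722*(-1/40735) - 28186*1/607 = 34722/40735 - 28186/607 = -1127080456/24726145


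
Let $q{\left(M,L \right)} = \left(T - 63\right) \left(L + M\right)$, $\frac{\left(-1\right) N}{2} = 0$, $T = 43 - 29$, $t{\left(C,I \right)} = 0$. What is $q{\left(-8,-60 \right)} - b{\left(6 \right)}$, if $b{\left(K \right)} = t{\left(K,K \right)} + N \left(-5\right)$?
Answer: $3332$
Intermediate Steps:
$T = 14$ ($T = 43 - 29 = 14$)
$N = 0$ ($N = \left(-2\right) 0 = 0$)
$b{\left(K \right)} = 0$ ($b{\left(K \right)} = 0 + 0 \left(-5\right) = 0 + 0 = 0$)
$q{\left(M,L \right)} = - 49 L - 49 M$ ($q{\left(M,L \right)} = \left(14 - 63\right) \left(L + M\right) = - 49 \left(L + M\right) = - 49 L - 49 M$)
$q{\left(-8,-60 \right)} - b{\left(6 \right)} = \left(\left(-49\right) \left(-60\right) - -392\right) - 0 = \left(2940 + 392\right) + 0 = 3332 + 0 = 3332$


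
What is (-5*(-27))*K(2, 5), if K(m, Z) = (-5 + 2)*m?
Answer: -810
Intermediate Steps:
K(m, Z) = -3*m
(-5*(-27))*K(2, 5) = (-5*(-27))*(-3*2) = 135*(-6) = -810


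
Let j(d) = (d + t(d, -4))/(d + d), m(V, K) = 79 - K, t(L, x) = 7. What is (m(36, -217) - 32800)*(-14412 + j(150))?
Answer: 35132297818/75 ≈ 4.6843e+8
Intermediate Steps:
j(d) = (7 + d)/(2*d) (j(d) = (d + 7)/(d + d) = (7 + d)/((2*d)) = (7 + d)*(1/(2*d)) = (7 + d)/(2*d))
(m(36, -217) - 32800)*(-14412 + j(150)) = ((79 - 1*(-217)) - 32800)*(-14412 + (½)*(7 + 150)/150) = ((79 + 217) - 32800)*(-14412 + (½)*(1/150)*157) = (296 - 32800)*(-14412 + 157/300) = -32504*(-4323443/300) = 35132297818/75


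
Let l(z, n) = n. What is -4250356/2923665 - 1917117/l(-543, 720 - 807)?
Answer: 1868212697611/84786285 ≈ 22034.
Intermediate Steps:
-4250356/2923665 - 1917117/l(-543, 720 - 807) = -4250356/2923665 - 1917117/(720 - 807) = -4250356*1/2923665 - 1917117/(-87) = -4250356/2923665 - 1917117*(-1/87) = -4250356/2923665 + 639039/29 = 1868212697611/84786285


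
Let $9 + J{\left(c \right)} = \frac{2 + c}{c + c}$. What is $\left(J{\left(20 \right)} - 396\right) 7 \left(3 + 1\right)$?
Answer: $- \frac{56623}{5} \approx -11325.0$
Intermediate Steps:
$J{\left(c \right)} = -9 + \frac{2 + c}{2 c}$ ($J{\left(c \right)} = -9 + \frac{2 + c}{c + c} = -9 + \frac{2 + c}{2 c}$)
$\left(J{\left(20 \right)} - 396\right) 7 \left(3 + 1\right) = \left(\left(- \frac{17}{2} + \frac{1}{20}\right) - 396\right) 7 \left(3 + 1\right) = \left(\left(- \frac{17}{2} + \frac{1}{20}\right) - 396\right) 7 \cdot 4 = \left(- \frac{169}{20} - 396\right) 28 = \left(- \frac{8089}{20}\right) 28 = - \frac{56623}{5}$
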